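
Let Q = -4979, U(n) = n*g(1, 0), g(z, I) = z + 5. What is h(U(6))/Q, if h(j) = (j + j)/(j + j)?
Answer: -1/4979 ≈ -0.00020084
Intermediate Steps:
g(z, I) = 5 + z
U(n) = 6*n (U(n) = n*(5 + 1) = n*6 = 6*n)
h(j) = 1 (h(j) = (2*j)/((2*j)) = (2*j)*(1/(2*j)) = 1)
h(U(6))/Q = 1/(-4979) = 1*(-1/4979) = -1/4979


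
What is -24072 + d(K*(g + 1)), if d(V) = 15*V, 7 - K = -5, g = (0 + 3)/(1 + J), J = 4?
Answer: -23784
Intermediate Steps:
g = ⅗ (g = (0 + 3)/(1 + 4) = 3/5 = 3*(⅕) = ⅗ ≈ 0.60000)
K = 12 (K = 7 - 1*(-5) = 7 + 5 = 12)
-24072 + d(K*(g + 1)) = -24072 + 15*(12*(⅗ + 1)) = -24072 + 15*(12*(8/5)) = -24072 + 15*(96/5) = -24072 + 288 = -23784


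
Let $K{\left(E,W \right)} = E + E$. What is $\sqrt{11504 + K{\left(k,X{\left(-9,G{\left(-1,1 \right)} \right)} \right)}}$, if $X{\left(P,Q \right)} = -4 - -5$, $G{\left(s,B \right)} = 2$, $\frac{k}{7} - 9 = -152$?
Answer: $\sqrt{9502} \approx 97.478$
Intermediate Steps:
$k = -1001$ ($k = 63 + 7 \left(-152\right) = 63 - 1064 = -1001$)
$X{\left(P,Q \right)} = 1$ ($X{\left(P,Q \right)} = -4 + 5 = 1$)
$K{\left(E,W \right)} = 2 E$
$\sqrt{11504 + K{\left(k,X{\left(-9,G{\left(-1,1 \right)} \right)} \right)}} = \sqrt{11504 + 2 \left(-1001\right)} = \sqrt{11504 - 2002} = \sqrt{9502}$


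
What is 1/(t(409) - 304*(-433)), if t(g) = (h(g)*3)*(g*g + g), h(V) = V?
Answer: 1/205887262 ≈ 4.8570e-9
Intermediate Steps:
t(g) = 3*g*(g + g²) (t(g) = (g*3)*(g*g + g) = (3*g)*(g² + g) = (3*g)*(g + g²) = 3*g*(g + g²))
1/(t(409) - 304*(-433)) = 1/(3*409²*(1 + 409) - 304*(-433)) = 1/(3*167281*410 + 131632) = 1/(205755630 + 131632) = 1/205887262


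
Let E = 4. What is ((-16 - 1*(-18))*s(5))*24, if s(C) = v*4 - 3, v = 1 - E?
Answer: -720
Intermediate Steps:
v = -3 (v = 1 - 1*4 = 1 - 4 = -3)
s(C) = -15 (s(C) = -3*4 - 3 = -12 - 3 = -15)
((-16 - 1*(-18))*s(5))*24 = ((-16 - 1*(-18))*(-15))*24 = ((-16 + 18)*(-15))*24 = (2*(-15))*24 = -30*24 = -720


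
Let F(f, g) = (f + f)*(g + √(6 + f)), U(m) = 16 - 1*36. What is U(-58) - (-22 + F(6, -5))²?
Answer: -8472 + 3936*√3 ≈ -1654.6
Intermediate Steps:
U(m) = -20 (U(m) = 16 - 36 = -20)
F(f, g) = 2*f*(g + √(6 + f)) (F(f, g) = (2*f)*(g + √(6 + f)) = 2*f*(g + √(6 + f)))
U(-58) - (-22 + F(6, -5))² = -20 - (-22 + 2*6*(-5 + √(6 + 6)))² = -20 - (-22 + 2*6*(-5 + √12))² = -20 - (-22 + 2*6*(-5 + 2*√3))² = -20 - (-22 + (-60 + 24*√3))² = -20 - (-82 + 24*√3)²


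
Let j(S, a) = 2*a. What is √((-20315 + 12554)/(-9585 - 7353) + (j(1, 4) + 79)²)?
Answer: √241294011006/5646 ≈ 87.003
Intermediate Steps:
√((-20315 + 12554)/(-9585 - 7353) + (j(1, 4) + 79)²) = √((-20315 + 12554)/(-9585 - 7353) + (2*4 + 79)²) = √(-7761/(-16938) + (8 + 79)²) = √(-7761*(-1/16938) + 87²) = √(2587/5646 + 7569) = √(42737161/5646) = √241294011006/5646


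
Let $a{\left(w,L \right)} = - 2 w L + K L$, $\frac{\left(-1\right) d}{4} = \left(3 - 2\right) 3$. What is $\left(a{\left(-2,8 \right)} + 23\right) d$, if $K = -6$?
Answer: $-84$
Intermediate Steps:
$d = -12$ ($d = - 4 \left(3 - 2\right) 3 = - 4 \cdot 1 \cdot 3 = \left(-4\right) 3 = -12$)
$a{\left(w,L \right)} = - 6 L - 2 L w$ ($a{\left(w,L \right)} = - 2 w L - 6 L = - 2 L w - 6 L = - 6 L - 2 L w$)
$\left(a{\left(-2,8 \right)} + 23\right) d = \left(\left(-2\right) 8 \left(3 - 2\right) + 23\right) \left(-12\right) = \left(\left(-2\right) 8 \cdot 1 + 23\right) \left(-12\right) = \left(-16 + 23\right) \left(-12\right) = 7 \left(-12\right) = -84$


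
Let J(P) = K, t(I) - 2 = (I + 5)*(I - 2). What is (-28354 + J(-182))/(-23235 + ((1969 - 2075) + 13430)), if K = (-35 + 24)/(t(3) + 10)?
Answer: 567091/198220 ≈ 2.8609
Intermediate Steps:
t(I) = 2 + (-2 + I)*(5 + I) (t(I) = 2 + (I + 5)*(I - 2) = 2 + (5 + I)*(-2 + I) = 2 + (-2 + I)*(5 + I))
K = -11/20 (K = (-35 + 24)/((-8 + 3**2 + 3*3) + 10) = -11/((-8 + 9 + 9) + 10) = -11/(10 + 10) = -11/20 ≈ -0.55000)
J(P) = -11/20
(-28354 + J(-182))/(-23235 + ((1969 - 2075) + 13430)) = (-28354 - 11/20)/(-23235 + ((1969 - 2075) + 13430)) = -567091/(20*(-23235 + (-106 + 13430))) = -567091/(20*(-23235 + 13324)) = -567091/20/(-9911) = -567091/20*(-1/9911) = 567091/198220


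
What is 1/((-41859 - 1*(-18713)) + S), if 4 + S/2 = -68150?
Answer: -1/159454 ≈ -6.2714e-6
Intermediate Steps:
S = -136308 (S = -8 + 2*(-68150) = -8 - 136300 = -136308)
1/((-41859 - 1*(-18713)) + S) = 1/((-41859 - 1*(-18713)) - 136308) = 1/((-41859 + 18713) - 136308) = 1/(-23146 - 136308) = 1/(-159454) = -1/159454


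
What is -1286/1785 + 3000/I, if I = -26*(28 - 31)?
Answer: 875782/23205 ≈ 37.741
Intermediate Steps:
I = 78 (I = -26*(-3) = 78)
-1286/1785 + 3000/I = -1286/1785 + 3000/78 = -1286*1/1785 + 3000*(1/78) = -1286/1785 + 500/13 = 875782/23205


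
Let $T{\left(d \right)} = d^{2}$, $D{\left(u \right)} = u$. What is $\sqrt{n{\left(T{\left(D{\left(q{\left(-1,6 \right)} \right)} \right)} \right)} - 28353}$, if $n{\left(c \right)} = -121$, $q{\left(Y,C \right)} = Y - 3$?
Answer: $i \sqrt{28474} \approx 168.74 i$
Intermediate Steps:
$q{\left(Y,C \right)} = -3 + Y$
$\sqrt{n{\left(T{\left(D{\left(q{\left(-1,6 \right)} \right)} \right)} \right)} - 28353} = \sqrt{-121 - 28353} = \sqrt{-28474} = i \sqrt{28474}$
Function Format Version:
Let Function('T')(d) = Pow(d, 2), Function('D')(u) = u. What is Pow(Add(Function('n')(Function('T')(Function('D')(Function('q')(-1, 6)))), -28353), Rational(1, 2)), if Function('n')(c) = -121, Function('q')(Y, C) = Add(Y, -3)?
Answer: Mul(I, Pow(28474, Rational(1, 2))) ≈ Mul(168.74, I)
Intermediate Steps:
Function('q')(Y, C) = Add(-3, Y)
Pow(Add(Function('n')(Function('T')(Function('D')(Function('q')(-1, 6)))), -28353), Rational(1, 2)) = Pow(Add(-121, -28353), Rational(1, 2)) = Pow(-28474, Rational(1, 2)) = Mul(I, Pow(28474, Rational(1, 2)))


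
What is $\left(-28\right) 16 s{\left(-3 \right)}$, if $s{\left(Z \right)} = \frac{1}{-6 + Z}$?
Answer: $\frac{448}{9} \approx 49.778$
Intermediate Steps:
$\left(-28\right) 16 s{\left(-3 \right)} = \frac{\left(-28\right) 16}{-6 - 3} = - \frac{448}{-9} = \left(-448\right) \left(- \frac{1}{9}\right) = \frac{448}{9}$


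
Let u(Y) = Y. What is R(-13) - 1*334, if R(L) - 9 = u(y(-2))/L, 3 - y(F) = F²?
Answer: -4224/13 ≈ -324.92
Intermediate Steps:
y(F) = 3 - F²
R(L) = 9 - 1/L (R(L) = 9 + (3 - 1*(-2)²)/L = 9 + (3 - 1*4)/L = 9 + (3 - 4)/L = 9 - 1/L)
R(-13) - 1*334 = (9 - 1/(-13)) - 1*334 = (9 - 1*(-1/13)) - 334 = (9 + 1/13) - 334 = 118/13 - 334 = -4224/13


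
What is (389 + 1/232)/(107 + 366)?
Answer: 90249/109736 ≈ 0.82242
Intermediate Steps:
(389 + 1/232)/(107 + 366) = (389 + 1/232)/473 = (90249/232)*(1/473) = 90249/109736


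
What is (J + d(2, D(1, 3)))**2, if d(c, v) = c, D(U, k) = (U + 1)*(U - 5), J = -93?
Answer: 8281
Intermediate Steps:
D(U, k) = (1 + U)*(-5 + U)
(J + d(2, D(1, 3)))**2 = (-93 + 2)**2 = (-91)**2 = 8281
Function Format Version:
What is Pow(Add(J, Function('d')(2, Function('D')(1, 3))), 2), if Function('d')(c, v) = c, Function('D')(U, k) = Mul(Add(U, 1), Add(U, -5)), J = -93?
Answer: 8281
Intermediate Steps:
Function('D')(U, k) = Mul(Add(1, U), Add(-5, U))
Pow(Add(J, Function('d')(2, Function('D')(1, 3))), 2) = Pow(Add(-93, 2), 2) = Pow(-91, 2) = 8281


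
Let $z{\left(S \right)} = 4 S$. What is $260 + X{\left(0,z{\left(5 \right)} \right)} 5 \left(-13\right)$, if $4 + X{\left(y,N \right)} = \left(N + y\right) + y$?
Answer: $-780$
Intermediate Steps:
$X{\left(y,N \right)} = -4 + N + 2 y$ ($X{\left(y,N \right)} = -4 + \left(\left(N + y\right) + y\right) = -4 + \left(N + 2 y\right) = -4 + N + 2 y$)
$260 + X{\left(0,z{\left(5 \right)} \right)} 5 \left(-13\right) = 260 + \left(-4 + 4 \cdot 5 + 2 \cdot 0\right) 5 \left(-13\right) = 260 + \left(-4 + 20 + 0\right) \left(-65\right) = 260 + 16 \left(-65\right) = 260 - 1040 = -780$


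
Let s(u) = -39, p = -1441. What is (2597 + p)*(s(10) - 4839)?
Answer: -5638968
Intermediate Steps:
(2597 + p)*(s(10) - 4839) = (2597 - 1441)*(-39 - 4839) = 1156*(-4878) = -5638968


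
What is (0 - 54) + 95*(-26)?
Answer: -2524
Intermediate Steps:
(0 - 54) + 95*(-26) = -54 - 2470 = -2524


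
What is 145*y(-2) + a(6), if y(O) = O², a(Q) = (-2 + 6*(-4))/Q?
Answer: 1727/3 ≈ 575.67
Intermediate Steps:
a(Q) = -26/Q (a(Q) = (-2 - 24)/Q = -26/Q)
145*y(-2) + a(6) = 145*(-2)² - 26/6 = 145*4 - 26*⅙ = 580 - 13/3 = 1727/3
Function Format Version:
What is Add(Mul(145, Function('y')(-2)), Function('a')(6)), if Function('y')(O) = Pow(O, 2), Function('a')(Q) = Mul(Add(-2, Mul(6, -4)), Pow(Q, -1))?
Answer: Rational(1727, 3) ≈ 575.67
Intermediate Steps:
Function('a')(Q) = Mul(-26, Pow(Q, -1)) (Function('a')(Q) = Mul(Add(-2, -24), Pow(Q, -1)) = Mul(-26, Pow(Q, -1)))
Add(Mul(145, Function('y')(-2)), Function('a')(6)) = Add(Mul(145, Pow(-2, 2)), Mul(-26, Pow(6, -1))) = Add(Mul(145, 4), Mul(-26, Rational(1, 6))) = Add(580, Rational(-13, 3)) = Rational(1727, 3)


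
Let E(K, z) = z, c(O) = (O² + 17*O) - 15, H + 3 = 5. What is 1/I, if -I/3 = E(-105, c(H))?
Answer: -1/69 ≈ -0.014493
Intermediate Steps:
H = 2 (H = -3 + 5 = 2)
c(O) = -15 + O² + 17*O
I = -69 (I = -3*(-15 + 2² + 17*2) = -3*(-15 + 4 + 34) = -3*23 = -69)
1/I = 1/(-69) = -1/69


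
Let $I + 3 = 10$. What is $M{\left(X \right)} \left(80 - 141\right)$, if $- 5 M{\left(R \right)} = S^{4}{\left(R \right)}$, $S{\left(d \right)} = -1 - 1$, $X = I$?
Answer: $\frac{976}{5} \approx 195.2$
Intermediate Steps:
$I = 7$ ($I = -3 + 10 = 7$)
$X = 7$
$S{\left(d \right)} = -2$ ($S{\left(d \right)} = -1 - 1 = -2$)
$M{\left(R \right)} = - \frac{16}{5}$ ($M{\left(R \right)} = - \frac{\left(-2\right)^{4}}{5} = \left(- \frac{1}{5}\right) 16 = - \frac{16}{5}$)
$M{\left(X \right)} \left(80 - 141\right) = - \frac{16 \left(80 - 141\right)}{5} = \left(- \frac{16}{5}\right) \left(-61\right) = \frac{976}{5}$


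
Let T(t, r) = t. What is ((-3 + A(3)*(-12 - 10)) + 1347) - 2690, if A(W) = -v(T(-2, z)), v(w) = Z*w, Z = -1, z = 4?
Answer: -1302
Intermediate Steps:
v(w) = -w
A(W) = -2 (A(W) = -(-1)*(-2) = -1*2 = -2)
((-3 + A(3)*(-12 - 10)) + 1347) - 2690 = ((-3 - 2*(-12 - 10)) + 1347) - 2690 = ((-3 - 2*(-22)) + 1347) - 2690 = ((-3 + 44) + 1347) - 2690 = (41 + 1347) - 2690 = 1388 - 2690 = -1302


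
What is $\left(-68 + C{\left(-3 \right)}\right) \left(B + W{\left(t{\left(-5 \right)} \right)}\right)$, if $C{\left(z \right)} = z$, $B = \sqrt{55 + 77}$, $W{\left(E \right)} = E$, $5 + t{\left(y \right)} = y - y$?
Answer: $355 - 142 \sqrt{33} \approx -460.73$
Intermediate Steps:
$t{\left(y \right)} = -5$ ($t{\left(y \right)} = -5 + \left(y - y\right) = -5 + 0 = -5$)
$B = 2 \sqrt{33}$ ($B = \sqrt{132} = 2 \sqrt{33} \approx 11.489$)
$\left(-68 + C{\left(-3 \right)}\right) \left(B + W{\left(t{\left(-5 \right)} \right)}\right) = \left(-68 - 3\right) \left(2 \sqrt{33} - 5\right) = - 71 \left(-5 + 2 \sqrt{33}\right) = 355 - 142 \sqrt{33}$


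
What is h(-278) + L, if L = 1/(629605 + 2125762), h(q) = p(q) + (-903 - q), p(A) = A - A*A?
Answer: -215433879628/2755367 ≈ -78187.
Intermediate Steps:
p(A) = A - A²
h(q) = -903 - q + q*(1 - q) (h(q) = q*(1 - q) + (-903 - q) = -903 - q + q*(1 - q))
L = 1/2755367 ≈ 3.6293e-7
h(-278) + L = (-903 - 1*(-278)²) + 1/2755367 = (-903 - 1*77284) + 1/2755367 = (-903 - 77284) + 1/2755367 = -78187 + 1/2755367 = -215433879628/2755367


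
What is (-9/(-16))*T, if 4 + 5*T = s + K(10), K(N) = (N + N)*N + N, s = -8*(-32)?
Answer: 2079/40 ≈ 51.975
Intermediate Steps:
s = 256
K(N) = N + 2*N**2 (K(N) = (2*N)*N + N = 2*N**2 + N = N + 2*N**2)
T = 462/5 (T = -4/5 + (256 + 10*(1 + 2*10))/5 = -4/5 + (256 + 10*(1 + 20))/5 = -4/5 + (256 + 10*21)/5 = -4/5 + (256 + 210)/5 = -4/5 + (1/5)*466 = -4/5 + 466/5 = 462/5 ≈ 92.400)
(-9/(-16))*T = -9/(-16)*(462/5) = -9*(-1/16)*(462/5) = (9/16)*(462/5) = 2079/40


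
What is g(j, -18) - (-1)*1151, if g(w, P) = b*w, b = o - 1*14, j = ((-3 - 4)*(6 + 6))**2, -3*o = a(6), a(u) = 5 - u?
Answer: -95281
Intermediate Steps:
o = 1/3 (o = -(5 - 1*6)/3 = -(5 - 6)/3 = -1/3*(-1) = 1/3 ≈ 0.33333)
j = 7056 (j = (-7*12)**2 = (-84)**2 = 7056)
b = -41/3 (b = 1/3 - 1*14 = 1/3 - 14 = -41/3 ≈ -13.667)
g(w, P) = -41*w/3
g(j, -18) - (-1)*1151 = -41/3*7056 - (-1)*1151 = -96432 - 1*(-1151) = -96432 + 1151 = -95281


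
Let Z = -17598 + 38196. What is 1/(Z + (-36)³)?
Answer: -1/26058 ≈ -3.8376e-5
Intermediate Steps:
Z = 20598
1/(Z + (-36)³) = 1/(20598 + (-36)³) = 1/(20598 - 46656) = 1/(-26058) = -1/26058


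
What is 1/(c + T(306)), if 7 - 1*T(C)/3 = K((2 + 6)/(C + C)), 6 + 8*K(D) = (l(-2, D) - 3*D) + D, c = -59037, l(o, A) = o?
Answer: -102/6019325 ≈ -1.6945e-5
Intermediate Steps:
K(D) = -1 - D/4 (K(D) = -¾ + ((-2 - 3*D) + D)/8 = -¾ + (-2 - 2*D)/8 = -¾ + (-¼ - D/4) = -1 - D/4)
T(C) = 24 + 3/C (T(C) = 21 - 3*(-1 - (2 + 6)/(4*(C + C))) = 21 - 3*(-1 - 2/(2*C)) = 21 - 3*(-1 - 2*1/(2*C)) = 21 - 3*(-1 - 1/C) = 21 + (3 + 3/C) = 24 + 3/C)
1/(c + T(306)) = 1/(-59037 + (24 + 3/306)) = 1/(-59037 + (24 + 3*(1/306))) = 1/(-59037 + (24 + 1/102)) = 1/(-59037 + 2449/102) = 1/(-6019325/102) = -102/6019325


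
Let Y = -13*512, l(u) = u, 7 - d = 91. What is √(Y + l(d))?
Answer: 2*I*√1685 ≈ 82.098*I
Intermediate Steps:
d = -84 (d = 7 - 1*91 = 7 - 91 = -84)
Y = -6656
√(Y + l(d)) = √(-6656 - 84) = √(-6740) = 2*I*√1685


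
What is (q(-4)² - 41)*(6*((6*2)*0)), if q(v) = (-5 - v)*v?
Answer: 0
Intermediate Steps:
q(v) = v*(-5 - v)
(q(-4)² - 41)*(6*((6*2)*0)) = ((-1*(-4)*(5 - 4))² - 41)*(6*((6*2)*0)) = ((-1*(-4)*1)² - 41)*(6*(12*0)) = (4² - 41)*(6*0) = (16 - 41)*0 = -25*0 = 0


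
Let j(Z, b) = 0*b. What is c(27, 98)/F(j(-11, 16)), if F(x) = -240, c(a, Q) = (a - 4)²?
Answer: -529/240 ≈ -2.2042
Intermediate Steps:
j(Z, b) = 0
c(a, Q) = (-4 + a)²
c(27, 98)/F(j(-11, 16)) = (-4 + 27)²/(-240) = 23²*(-1/240) = 529*(-1/240) = -529/240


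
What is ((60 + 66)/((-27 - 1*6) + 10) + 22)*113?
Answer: 42940/23 ≈ 1867.0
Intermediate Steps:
((60 + 66)/((-27 - 1*6) + 10) + 22)*113 = (126/((-27 - 6) + 10) + 22)*113 = (126/(-33 + 10) + 22)*113 = (126/(-23) + 22)*113 = (126*(-1/23) + 22)*113 = (-126/23 + 22)*113 = (380/23)*113 = 42940/23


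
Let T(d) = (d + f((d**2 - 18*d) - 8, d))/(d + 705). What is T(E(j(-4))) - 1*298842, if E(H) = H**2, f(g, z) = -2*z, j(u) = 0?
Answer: -298842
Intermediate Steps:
T(d) = -d/(705 + d) (T(d) = (d - 2*d)/(d + 705) = (-d)/(705 + d) = -d/(705 + d))
T(E(j(-4))) - 1*298842 = -1*0**2/(705 + 0**2) - 1*298842 = -1*0/(705 + 0) - 298842 = -1*0/705 - 298842 = -1*0*1/705 - 298842 = 0 - 298842 = -298842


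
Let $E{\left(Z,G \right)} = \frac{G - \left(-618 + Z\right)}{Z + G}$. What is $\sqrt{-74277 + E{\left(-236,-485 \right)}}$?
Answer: $\frac{3 i \sqrt{4290277334}}{721} \approx 272.54 i$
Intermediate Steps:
$E{\left(Z,G \right)} = \frac{618 + G - Z}{G + Z}$
$\sqrt{-74277 + E{\left(-236,-485 \right)}} = \sqrt{-74277 + \frac{618 - 485 - -236}{-485 - 236}} = \sqrt{-74277 + \frac{618 - 485 + 236}{-721}} = \sqrt{-74277 - \frac{369}{721}} = \sqrt{- \frac{53554086}{721}} = \frac{3 i \sqrt{4290277334}}{721}$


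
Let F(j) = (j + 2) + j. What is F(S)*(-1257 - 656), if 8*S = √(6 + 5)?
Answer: -3826 - 1913*√11/4 ≈ -5412.2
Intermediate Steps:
S = √11/8 (S = √(6 + 5)/8 = √11/8 ≈ 0.41458)
F(j) = 2 + 2*j (F(j) = (2 + j) + j = 2 + 2*j)
F(S)*(-1257 - 656) = (2 + 2*(√11/8))*(-1257 - 656) = (2 + √11/4)*(-1913) = -3826 - 1913*√11/4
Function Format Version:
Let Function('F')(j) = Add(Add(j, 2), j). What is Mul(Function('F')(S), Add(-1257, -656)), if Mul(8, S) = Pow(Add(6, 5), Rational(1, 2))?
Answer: Add(-3826, Mul(Rational(-1913, 4), Pow(11, Rational(1, 2)))) ≈ -5412.2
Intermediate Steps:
S = Mul(Rational(1, 8), Pow(11, Rational(1, 2))) (S = Mul(Rational(1, 8), Pow(Add(6, 5), Rational(1, 2))) = Mul(Rational(1, 8), Pow(11, Rational(1, 2))) ≈ 0.41458)
Function('F')(j) = Add(2, Mul(2, j)) (Function('F')(j) = Add(Add(2, j), j) = Add(2, Mul(2, j)))
Mul(Function('F')(S), Add(-1257, -656)) = Mul(Add(2, Mul(2, Mul(Rational(1, 8), Pow(11, Rational(1, 2))))), Add(-1257, -656)) = Mul(Add(2, Mul(Rational(1, 4), Pow(11, Rational(1, 2)))), -1913) = Add(-3826, Mul(Rational(-1913, 4), Pow(11, Rational(1, 2))))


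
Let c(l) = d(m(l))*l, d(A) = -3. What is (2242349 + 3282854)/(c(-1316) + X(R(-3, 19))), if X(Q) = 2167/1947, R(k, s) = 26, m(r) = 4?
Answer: 977960931/698993 ≈ 1399.1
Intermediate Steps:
X(Q) = 197/177 (X(Q) = 2167*(1/1947) = 197/177)
c(l) = -3*l
(2242349 + 3282854)/(c(-1316) + X(R(-3, 19))) = (2242349 + 3282854)/(-3*(-1316) + 197/177) = 5525203/(3948 + 197/177) = 5525203/(698993/177) = 5525203*(177/698993) = 977960931/698993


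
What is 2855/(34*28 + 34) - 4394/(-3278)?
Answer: 6845587/1616054 ≈ 4.2360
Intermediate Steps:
2855/(34*28 + 34) - 4394/(-3278) = 2855/(952 + 34) - 4394*(-1/3278) = 2855/986 + 2197/1639 = 6845587/1616054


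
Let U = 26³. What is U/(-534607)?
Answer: -17576/534607 ≈ -0.032876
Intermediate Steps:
U = 17576
U/(-534607) = 17576/(-534607) = 17576*(-1/534607) = -17576/534607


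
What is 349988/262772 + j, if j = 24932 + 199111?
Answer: 14718144296/65693 ≈ 2.2404e+5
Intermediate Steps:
j = 224043
349988/262772 + j = 349988/262772 + 224043 = 349988*(1/262772) + 224043 = 87497/65693 + 224043 = 14718144296/65693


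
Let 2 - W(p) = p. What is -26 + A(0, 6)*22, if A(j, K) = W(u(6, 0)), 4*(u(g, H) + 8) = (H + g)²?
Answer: -4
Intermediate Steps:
u(g, H) = -8 + (H + g)²/4
W(p) = 2 - p
A(j, K) = 1 (A(j, K) = 2 - (-8 + (0 + 6)²/4) = 2 - (-8 + (¼)*6²) = 2 - (-8 + (¼)*36) = 2 - (-8 + 9) = 2 - 1*1 = 2 - 1 = 1)
-26 + A(0, 6)*22 = -26 + 1*22 = -26 + 22 = -4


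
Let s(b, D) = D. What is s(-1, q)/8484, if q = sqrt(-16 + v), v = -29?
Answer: I*sqrt(5)/2828 ≈ 0.00079069*I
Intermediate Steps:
q = 3*I*sqrt(5) (q = sqrt(-16 - 29) = sqrt(-45) = 3*I*sqrt(5) ≈ 6.7082*I)
s(-1, q)/8484 = (3*I*sqrt(5))/8484 = (3*I*sqrt(5))*(1/8484) = I*sqrt(5)/2828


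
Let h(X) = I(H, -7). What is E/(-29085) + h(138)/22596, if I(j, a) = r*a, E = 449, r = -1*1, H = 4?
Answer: -473429/31295460 ≈ -0.015128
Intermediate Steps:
r = -1
I(j, a) = -a
h(X) = 7 (h(X) = -1*(-7) = 7)
E/(-29085) + h(138)/22596 = 449/(-29085) + 7/22596 = 449*(-1/29085) + 7*(1/22596) = -449/29085 + 1/3228 = -473429/31295460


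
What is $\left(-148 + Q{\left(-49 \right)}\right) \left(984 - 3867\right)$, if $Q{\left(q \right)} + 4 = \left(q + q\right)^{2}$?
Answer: $-27250116$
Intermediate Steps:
$Q{\left(q \right)} = -4 + 4 q^{2}$ ($Q{\left(q \right)} = -4 + \left(q + q\right)^{2} = -4 + \left(2 q\right)^{2} = -4 + 4 q^{2}$)
$\left(-148 + Q{\left(-49 \right)}\right) \left(984 - 3867\right) = \left(-148 - \left(4 - 4 \left(-49\right)^{2}\right)\right) \left(984 - 3867\right) = \left(-148 + \left(-4 + 4 \cdot 2401\right)\right) \left(-2883\right) = \left(-148 + \left(-4 + 9604\right)\right) \left(-2883\right) = \left(-148 + 9600\right) \left(-2883\right) = 9452 \left(-2883\right) = -27250116$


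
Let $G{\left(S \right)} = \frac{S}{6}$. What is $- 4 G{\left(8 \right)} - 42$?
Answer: $- \frac{142}{3} \approx -47.333$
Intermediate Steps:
$G{\left(S \right)} = \frac{S}{6}$ ($G{\left(S \right)} = S \frac{1}{6} = \frac{S}{6}$)
$- 4 G{\left(8 \right)} - 42 = - 4 \cdot \frac{1}{6} \cdot 8 - 42 = \left(-4\right) \frac{4}{3} - 42 = - \frac{16}{3} - 42 = - \frac{142}{3}$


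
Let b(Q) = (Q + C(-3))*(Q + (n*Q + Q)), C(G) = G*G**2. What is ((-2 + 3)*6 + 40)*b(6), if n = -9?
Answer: 40572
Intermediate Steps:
C(G) = G**3
b(Q) = -7*Q*(-27 + Q) (b(Q) = (Q + (-3)**3)*(Q + (-9*Q + Q)) = (Q - 27)*(Q - 8*Q) = (-27 + Q)*(-7*Q) = -7*Q*(-27 + Q))
((-2 + 3)*6 + 40)*b(6) = ((-2 + 3)*6 + 40)*(7*6*(27 - 1*6)) = (1*6 + 40)*(7*6*(27 - 6)) = (6 + 40)*(7*6*21) = 46*882 = 40572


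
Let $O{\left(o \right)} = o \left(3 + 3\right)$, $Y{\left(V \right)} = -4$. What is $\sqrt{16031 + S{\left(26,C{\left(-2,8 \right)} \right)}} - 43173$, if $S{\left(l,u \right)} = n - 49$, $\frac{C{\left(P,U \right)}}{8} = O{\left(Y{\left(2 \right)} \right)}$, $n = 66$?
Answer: $-43173 + 4 \sqrt{1003} \approx -43046.0$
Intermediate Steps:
$O{\left(o \right)} = 6 o$ ($O{\left(o \right)} = o 6 = 6 o$)
$C{\left(P,U \right)} = -192$ ($C{\left(P,U \right)} = 8 \cdot 6 \left(-4\right) = 8 \left(-24\right) = -192$)
$S{\left(l,u \right)} = 17$ ($S{\left(l,u \right)} = 66 - 49 = 17$)
$\sqrt{16031 + S{\left(26,C{\left(-2,8 \right)} \right)}} - 43173 = \sqrt{16031 + 17} - 43173 = \sqrt{16048} - 43173 = 4 \sqrt{1003} - 43173 = -43173 + 4 \sqrt{1003}$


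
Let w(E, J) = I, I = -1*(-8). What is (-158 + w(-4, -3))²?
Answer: 22500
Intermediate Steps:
I = 8
w(E, J) = 8
(-158 + w(-4, -3))² = (-158 + 8)² = (-150)² = 22500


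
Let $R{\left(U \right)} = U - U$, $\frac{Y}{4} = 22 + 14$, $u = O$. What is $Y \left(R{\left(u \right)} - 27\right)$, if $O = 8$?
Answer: $-3888$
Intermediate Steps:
$u = 8$
$Y = 144$ ($Y = 4 \left(22 + 14\right) = 4 \cdot 36 = 144$)
$R{\left(U \right)} = 0$
$Y \left(R{\left(u \right)} - 27\right) = 144 \left(0 - 27\right) = 144 \left(-27\right) = -3888$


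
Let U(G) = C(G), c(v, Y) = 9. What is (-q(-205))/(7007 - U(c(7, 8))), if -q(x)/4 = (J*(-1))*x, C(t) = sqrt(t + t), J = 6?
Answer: 34474440/49098031 + 14760*sqrt(2)/49098031 ≈ 0.70258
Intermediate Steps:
C(t) = sqrt(2)*sqrt(t) (C(t) = sqrt(2*t) = sqrt(2)*sqrt(t))
q(x) = 24*x (q(x) = -4*6*(-1)*x = -(-24)*x = 24*x)
U(G) = sqrt(2)*sqrt(G)
(-q(-205))/(7007 - U(c(7, 8))) = (-24*(-205))/(7007 - sqrt(2)*sqrt(9)) = (-1*(-4920))/(7007 - sqrt(2)*3) = 4920/(7007 - 3*sqrt(2))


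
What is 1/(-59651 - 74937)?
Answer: -1/134588 ≈ -7.4301e-6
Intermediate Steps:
1/(-59651 - 74937) = 1/(-134588) = -1/134588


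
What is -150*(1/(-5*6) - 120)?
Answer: 18005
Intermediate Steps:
-150*(1/(-5*6) - 120) = -150*(1/(-30) - 120) = -150*(-1/30 - 120) = -150*(-3601/30) = 18005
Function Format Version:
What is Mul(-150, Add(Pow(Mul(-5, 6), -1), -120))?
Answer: 18005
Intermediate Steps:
Mul(-150, Add(Pow(Mul(-5, 6), -1), -120)) = Mul(-150, Add(Pow(-30, -1), -120)) = Mul(-150, Add(Rational(-1, 30), -120)) = Mul(-150, Rational(-3601, 30)) = 18005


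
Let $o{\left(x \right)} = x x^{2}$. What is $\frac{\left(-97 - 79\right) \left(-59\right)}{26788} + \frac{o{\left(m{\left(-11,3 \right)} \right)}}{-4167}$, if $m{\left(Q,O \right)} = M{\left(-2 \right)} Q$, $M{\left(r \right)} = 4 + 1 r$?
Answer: $\frac{82127188}{27906399} \approx 2.943$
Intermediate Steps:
$M{\left(r \right)} = 4 + r$
$m{\left(Q,O \right)} = 2 Q$ ($m{\left(Q,O \right)} = \left(4 - 2\right) Q = 2 Q$)
$o{\left(x \right)} = x^{3}$
$\frac{\left(-97 - 79\right) \left(-59\right)}{26788} + \frac{o{\left(m{\left(-11,3 \right)} \right)}}{-4167} = \frac{\left(-97 - 79\right) \left(-59\right)}{26788} + \frac{\left(2 \left(-11\right)\right)^{3}}{-4167} = \left(-176\right) \left(-59\right) \frac{1}{26788} + \left(-22\right)^{3} \left(- \frac{1}{4167}\right) = 10384 \cdot \frac{1}{26788} - - \frac{10648}{4167} = \frac{2596}{6697} + \frac{10648}{4167} = \frac{82127188}{27906399}$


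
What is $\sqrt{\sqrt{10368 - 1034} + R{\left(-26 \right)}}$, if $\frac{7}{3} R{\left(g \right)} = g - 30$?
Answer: $\sqrt{-24 + \sqrt{9334}} \approx 8.5213$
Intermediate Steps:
$R{\left(g \right)} = - \frac{90}{7} + \frac{3 g}{7}$ ($R{\left(g \right)} = \frac{3 \left(g - 30\right)}{7} = \frac{3 \left(-30 + g\right)}{7} = - \frac{90}{7} + \frac{3 g}{7}$)
$\sqrt{\sqrt{10368 - 1034} + R{\left(-26 \right)}} = \sqrt{\sqrt{10368 - 1034} + \left(- \frac{90}{7} + \frac{3}{7} \left(-26\right)\right)} = \sqrt{\sqrt{9334} - 24} = \sqrt{-24 + \sqrt{9334}}$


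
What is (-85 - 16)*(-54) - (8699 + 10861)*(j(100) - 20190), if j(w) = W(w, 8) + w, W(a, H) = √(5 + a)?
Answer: 392965854 - 19560*√105 ≈ 3.9277e+8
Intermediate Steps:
j(w) = w + √(5 + w) (j(w) = √(5 + w) + w = w + √(5 + w))
(-85 - 16)*(-54) - (8699 + 10861)*(j(100) - 20190) = (-85 - 16)*(-54) - (8699 + 10861)*((100 + √(5 + 100)) - 20190) = -101*(-54) - 19560*((100 + √105) - 20190) = 5454 - 19560*(-20090 + √105) = 5454 - (-392960400 + 19560*√105) = 5454 + (392960400 - 19560*√105) = 392965854 - 19560*√105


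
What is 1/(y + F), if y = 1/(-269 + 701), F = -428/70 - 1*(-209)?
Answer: 15120/3067667 ≈ 0.0049288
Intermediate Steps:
F = 7101/35 (F = -428*1/70 + 209 = -214/35 + 209 = 7101/35 ≈ 202.89)
y = 1/432 ≈ 0.0023148
1/(y + F) = 1/(1/432 + 7101/35) = 1/(3067667/15120) = 15120/3067667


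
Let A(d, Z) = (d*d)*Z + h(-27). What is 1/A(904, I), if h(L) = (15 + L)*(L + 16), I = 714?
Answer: 1/583492356 ≈ 1.7138e-9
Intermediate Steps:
h(L) = (15 + L)*(16 + L)
A(d, Z) = 132 + Z*d² (A(d, Z) = (d*d)*Z + (240 + (-27)² + 31*(-27)) = d²*Z + (240 + 729 - 837) = Z*d² + 132 = 132 + Z*d²)
1/A(904, I) = 1/(132 + 714*904²) = 1/(132 + 714*817216) = 1/(132 + 583492224) = 1/583492356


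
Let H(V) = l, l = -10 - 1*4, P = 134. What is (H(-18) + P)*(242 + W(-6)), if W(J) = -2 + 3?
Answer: 29160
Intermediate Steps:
W(J) = 1
l = -14 (l = -10 - 4 = -14)
H(V) = -14
(H(-18) + P)*(242 + W(-6)) = (-14 + 134)*(242 + 1) = 120*243 = 29160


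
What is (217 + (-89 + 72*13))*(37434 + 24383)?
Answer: 65773288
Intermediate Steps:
(217 + (-89 + 72*13))*(37434 + 24383) = (217 + (-89 + 936))*61817 = (217 + 847)*61817 = 1064*61817 = 65773288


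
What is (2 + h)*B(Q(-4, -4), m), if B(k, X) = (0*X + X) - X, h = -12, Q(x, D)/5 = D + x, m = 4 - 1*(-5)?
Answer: 0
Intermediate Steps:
m = 9 (m = 4 + 5 = 9)
Q(x, D) = 5*D + 5*x (Q(x, D) = 5*(D + x) = 5*D + 5*x)
B(k, X) = 0 (B(k, X) = (0 + X) - X = X - X = 0)
(2 + h)*B(Q(-4, -4), m) = (2 - 12)*0 = -10*0 = 0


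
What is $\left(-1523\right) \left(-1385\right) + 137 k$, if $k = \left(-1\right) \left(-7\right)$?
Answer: $2110314$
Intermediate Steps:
$k = 7$
$\left(-1523\right) \left(-1385\right) + 137 k = \left(-1523\right) \left(-1385\right) + 137 \cdot 7 = 2109355 + 959 = 2110314$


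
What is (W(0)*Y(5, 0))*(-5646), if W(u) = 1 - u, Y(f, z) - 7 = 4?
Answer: -62106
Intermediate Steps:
Y(f, z) = 11 (Y(f, z) = 7 + 4 = 11)
(W(0)*Y(5, 0))*(-5646) = ((1 - 1*0)*11)*(-5646) = ((1 + 0)*11)*(-5646) = (1*11)*(-5646) = 11*(-5646) = -62106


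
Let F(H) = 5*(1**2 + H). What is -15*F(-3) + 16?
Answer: 166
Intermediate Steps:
F(H) = 5 + 5*H (F(H) = 5*(1 + H) = 5 + 5*H)
-15*F(-3) + 16 = -15*(5 + 5*(-3)) + 16 = -15*(5 - 15) + 16 = -15*(-10) + 16 = 150 + 16 = 166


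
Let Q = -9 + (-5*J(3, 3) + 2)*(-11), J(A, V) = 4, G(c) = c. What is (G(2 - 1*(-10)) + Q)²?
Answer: 40401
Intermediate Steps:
Q = 189 (Q = -9 + (-5*4 + 2)*(-11) = -9 + (-20 + 2)*(-11) = -9 - 18*(-11) = -9 + 198 = 189)
(G(2 - 1*(-10)) + Q)² = ((2 - 1*(-10)) + 189)² = ((2 + 10) + 189)² = (12 + 189)² = 201² = 40401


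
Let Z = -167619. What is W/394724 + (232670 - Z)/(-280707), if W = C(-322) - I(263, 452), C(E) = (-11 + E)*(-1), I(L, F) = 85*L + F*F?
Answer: -110767483859/55400894934 ≈ -1.9994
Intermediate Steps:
I(L, F) = F² + 85*L (I(L, F) = 85*L + F² = F² + 85*L)
C(E) = 11 - E
W = -226326 (W = (11 - 1*(-322)) - (452² + 85*263) = (11 + 322) - (204304 + 22355) = 333 - 1*226659 = 333 - 226659 = -226326)
W/394724 + (232670 - Z)/(-280707) = -226326/394724 + (232670 - 1*(-167619))/(-280707) = -226326*1/394724 + (232670 + 167619)*(-1/280707) = -113163/197362 + 400289*(-1/280707) = -113163/197362 - 400289/280707 = -110767483859/55400894934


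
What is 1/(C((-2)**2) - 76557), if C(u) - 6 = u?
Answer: -1/76547 ≈ -1.3064e-5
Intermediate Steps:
C(u) = 6 + u
1/(C((-2)**2) - 76557) = 1/((6 + (-2)**2) - 76557) = 1/((6 + 4) - 76557) = 1/(10 - 76557) = 1/(-76547) = -1/76547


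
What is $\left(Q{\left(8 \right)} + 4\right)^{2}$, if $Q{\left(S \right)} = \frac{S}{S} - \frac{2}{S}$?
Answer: $\frac{361}{16} \approx 22.563$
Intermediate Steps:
$Q{\left(S \right)} = 1 - \frac{2}{S}$
$\left(Q{\left(8 \right)} + 4\right)^{2} = \left(\frac{-2 + 8}{8} + 4\right)^{2} = \left(\frac{1}{8} \cdot 6 + 4\right)^{2} = \left(\frac{3}{4} + 4\right)^{2} = \left(\frac{19}{4}\right)^{2} = \frac{361}{16}$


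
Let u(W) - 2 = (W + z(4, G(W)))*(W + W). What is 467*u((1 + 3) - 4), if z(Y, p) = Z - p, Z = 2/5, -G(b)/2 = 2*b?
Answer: 934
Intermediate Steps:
G(b) = -4*b
Z = ⅖ (Z = 2*(⅕) = ⅖ ≈ 0.40000)
z(Y, p) = ⅖ - p
u(W) = 2 + 2*W*(⅖ + 5*W) (u(W) = 2 + (W + (⅖ - (-4)*W))*(W + W) = 2 + (W + (⅖ + 4*W))*(2*W) = 2 + (⅖ + 5*W)*(2*W) = 2 + 2*W*(⅖ + 5*W))
467*u((1 + 3) - 4) = 467*(2 + 10*((1 + 3) - 4)² + 4*((1 + 3) - 4)/5) = 467*(2 + 10*(4 - 4)² + 4*(4 - 4)/5) = 467*(2 + 10*0² + (⅘)*0) = 467*(2 + 10*0 + 0) = 467*(2 + 0 + 0) = 467*2 = 934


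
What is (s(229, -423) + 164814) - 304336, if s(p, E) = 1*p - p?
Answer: -139522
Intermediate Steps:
s(p, E) = 0 (s(p, E) = p - p = 0)
(s(229, -423) + 164814) - 304336 = (0 + 164814) - 304336 = 164814 - 304336 = -139522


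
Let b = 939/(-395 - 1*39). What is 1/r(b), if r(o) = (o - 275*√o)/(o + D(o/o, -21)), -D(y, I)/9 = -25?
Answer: -96711/32822189 + 8865175*I*√407526/10273345157 ≈ -0.0029465 + 0.55087*I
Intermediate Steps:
D(y, I) = 225 (D(y, I) = -9*(-25) = 225)
b = -939/434 (b = 939/(-395 - 39) = 939/(-434) = 939*(-1/434) = -939/434 ≈ -2.1636)
r(o) = (o - 275*√o)/(225 + o) (r(o) = (o - 275*√o)/(o + 225) = (o - 275*√o)/(225 + o))
1/r(b) = 1/((-939/434 - 275*I*√407526/434)/(225 - 939/434)) = 1/((-939/434 - 275*I*√407526/434)/(96711/434)) = 1/(434*(-939/434 - 275*I*√407526/434)/96711) = 1/(-313/32237 - 275*I*√407526/96711)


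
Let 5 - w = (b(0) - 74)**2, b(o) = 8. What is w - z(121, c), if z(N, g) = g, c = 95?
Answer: -4446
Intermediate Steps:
w = -4351 (w = 5 - (8 - 74)**2 = 5 - 1*(-66)**2 = 5 - 1*4356 = 5 - 4356 = -4351)
w - z(121, c) = -4351 - 1*95 = -4351 - 95 = -4446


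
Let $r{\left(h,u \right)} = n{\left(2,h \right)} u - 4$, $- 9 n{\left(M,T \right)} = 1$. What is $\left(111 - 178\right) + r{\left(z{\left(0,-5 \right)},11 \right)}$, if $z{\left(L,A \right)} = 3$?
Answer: $- \frac{650}{9} \approx -72.222$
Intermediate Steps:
$n{\left(M,T \right)} = - \frac{1}{9}$ ($n{\left(M,T \right)} = \left(- \frac{1}{9}\right) 1 = - \frac{1}{9}$)
$r{\left(h,u \right)} = -4 - \frac{u}{9}$ ($r{\left(h,u \right)} = - \frac{u}{9} - 4 = -4 - \frac{u}{9}$)
$\left(111 - 178\right) + r{\left(z{\left(0,-5 \right)},11 \right)} = \left(111 - 178\right) - \frac{47}{9} = -67 - \frac{47}{9} = - \frac{650}{9}$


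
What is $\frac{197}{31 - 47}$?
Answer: $- \frac{197}{16} \approx -12.313$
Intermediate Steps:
$\frac{197}{31 - 47} = \frac{197}{-16} = 197 \left(- \frac{1}{16}\right) = - \frac{197}{16}$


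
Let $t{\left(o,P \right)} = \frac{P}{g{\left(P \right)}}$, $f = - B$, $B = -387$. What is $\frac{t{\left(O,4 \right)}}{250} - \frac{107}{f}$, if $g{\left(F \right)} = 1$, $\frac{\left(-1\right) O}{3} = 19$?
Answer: $- \frac{12601}{48375} \approx -0.26049$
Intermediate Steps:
$f = 387$ ($f = \left(-1\right) \left(-387\right) = 387$)
$O = -57$ ($O = \left(-3\right) 19 = -57$)
$t{\left(o,P \right)} = P$ ($t{\left(o,P \right)} = \frac{P}{1} = P 1 = P$)
$\frac{t{\left(O,4 \right)}}{250} - \frac{107}{f} = \frac{4}{250} - \frac{107}{387} = 4 \cdot \frac{1}{250} - \frac{107}{387} = \frac{2}{125} - \frac{107}{387} = - \frac{12601}{48375}$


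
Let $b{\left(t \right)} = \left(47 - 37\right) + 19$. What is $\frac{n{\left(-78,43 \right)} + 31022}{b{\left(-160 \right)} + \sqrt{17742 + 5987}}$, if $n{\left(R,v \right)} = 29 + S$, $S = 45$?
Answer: $- \frac{112723}{2861} + \frac{3887 \sqrt{23729}}{2861} \approx 169.88$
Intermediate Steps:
$b{\left(t \right)} = 29$ ($b{\left(t \right)} = 10 + 19 = 29$)
$n{\left(R,v \right)} = 74$ ($n{\left(R,v \right)} = 29 + 45 = 74$)
$\frac{n{\left(-78,43 \right)} + 31022}{b{\left(-160 \right)} + \sqrt{17742 + 5987}} = \frac{74 + 31022}{29 + \sqrt{17742 + 5987}} = \frac{31096}{29 + \sqrt{23729}}$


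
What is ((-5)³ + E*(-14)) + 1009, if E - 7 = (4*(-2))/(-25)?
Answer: 19538/25 ≈ 781.52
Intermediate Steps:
E = 183/25 (E = 7 + (4*(-2))/(-25) = 7 - 8*(-1/25) = 7 + 8/25 = 183/25 ≈ 7.3200)
((-5)³ + E*(-14)) + 1009 = ((-5)³ + (183/25)*(-14)) + 1009 = (-125 - 2562/25) + 1009 = -5687/25 + 1009 = 19538/25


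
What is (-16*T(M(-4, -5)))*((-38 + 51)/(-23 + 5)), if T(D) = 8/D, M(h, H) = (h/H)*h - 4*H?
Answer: 1040/189 ≈ 5.5026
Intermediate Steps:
M(h, H) = -4*H + h²/H (M(h, H) = h²/H - 4*H = -4*H + h²/H)
(-16*T(M(-4, -5)))*((-38 + 51)/(-23 + 5)) = (-128/(-4*(-5) + (-4)²/(-5)))*((-38 + 51)/(-23 + 5)) = (-128/(20 - ⅕*16))*(13/(-18)) = (-128/(20 - 16/5))*(13*(-1/18)) = -128/84/5*(-13/18) = -128*5/84*(-13/18) = -16*10/21*(-13/18) = -160/21*(-13/18) = 1040/189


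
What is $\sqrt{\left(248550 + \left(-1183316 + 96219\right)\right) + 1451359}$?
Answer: $2 \sqrt{153203} \approx 782.82$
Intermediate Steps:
$\sqrt{\left(248550 + \left(-1183316 + 96219\right)\right) + 1451359} = \sqrt{\left(248550 - 1087097\right) + 1451359} = \sqrt{-838547 + 1451359} = \sqrt{612812} = 2 \sqrt{153203}$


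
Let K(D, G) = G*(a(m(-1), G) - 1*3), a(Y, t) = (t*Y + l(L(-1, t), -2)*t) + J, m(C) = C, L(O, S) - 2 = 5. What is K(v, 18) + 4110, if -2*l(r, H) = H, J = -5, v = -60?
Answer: 3966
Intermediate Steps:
L(O, S) = 7 (L(O, S) = 2 + 5 = 7)
l(r, H) = -H/2
a(Y, t) = -5 + t + Y*t (a(Y, t) = (t*Y + (-1/2*(-2))*t) - 5 = (Y*t + 1*t) - 5 = (Y*t + t) - 5 = (t + Y*t) - 5 = -5 + t + Y*t)
K(D, G) = -8*G (K(D, G) = G*((-5 + G - G) - 1*3) = G*(-5 - 3) = G*(-8) = -8*G)
K(v, 18) + 4110 = -8*18 + 4110 = -144 + 4110 = 3966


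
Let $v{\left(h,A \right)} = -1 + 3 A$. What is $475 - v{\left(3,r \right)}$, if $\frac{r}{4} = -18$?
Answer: $692$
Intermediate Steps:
$r = -72$ ($r = 4 \left(-18\right) = -72$)
$475 - v{\left(3,r \right)} = 475 - \left(-1 + 3 \left(-72\right)\right) = 475 - \left(-1 - 216\right) = 475 - -217 = 475 + 217 = 692$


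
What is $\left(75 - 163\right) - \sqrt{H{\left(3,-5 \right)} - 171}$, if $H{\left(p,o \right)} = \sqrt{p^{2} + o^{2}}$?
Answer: $-88 - i \sqrt{171 - \sqrt{34}} \approx -88.0 - 12.852 i$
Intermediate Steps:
$H{\left(p,o \right)} = \sqrt{o^{2} + p^{2}}$
$\left(75 - 163\right) - \sqrt{H{\left(3,-5 \right)} - 171} = \left(75 - 163\right) - \sqrt{\sqrt{\left(-5\right)^{2} + 3^{2}} - 171} = -88 - \sqrt{\sqrt{25 + 9} - 171} = -88 - \sqrt{\sqrt{34} - 171} = -88 - \sqrt{-171 + \sqrt{34}}$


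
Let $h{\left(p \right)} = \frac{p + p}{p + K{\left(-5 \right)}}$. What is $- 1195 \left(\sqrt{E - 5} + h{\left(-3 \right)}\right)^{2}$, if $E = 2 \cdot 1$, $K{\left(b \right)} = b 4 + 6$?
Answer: $\frac{993045}{289} - \frac{14340 i \sqrt{3}}{17} \approx 3436.1 - 1461.0 i$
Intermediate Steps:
$K{\left(b \right)} = 6 + 4 b$ ($K{\left(b \right)} = 4 b + 6 = 6 + 4 b$)
$h{\left(p \right)} = \frac{2 p}{-14 + p}$ ($h{\left(p \right)} = \frac{p + p}{p + \left(6 + 4 \left(-5\right)\right)} = \frac{2 p}{p + \left(6 - 20\right)} = \frac{2 p}{p - 14} = \frac{2 p}{-14 + p}$)
$E = 2$
$- 1195 \left(\sqrt{E - 5} + h{\left(-3 \right)}\right)^{2} = - 1195 \left(\sqrt{2 - 5} + 2 \left(-3\right) \frac{1}{-14 - 3}\right)^{2} = - 1195 \left(\sqrt{-3} + 2 \left(-3\right) \frac{1}{-17}\right)^{2} = - 1195 \left(i \sqrt{3} + 2 \left(-3\right) \left(- \frac{1}{17}\right)\right)^{2} = - 1195 \left(i \sqrt{3} + \frac{6}{17}\right)^{2} = - 1195 \left(\frac{6}{17} + i \sqrt{3}\right)^{2}$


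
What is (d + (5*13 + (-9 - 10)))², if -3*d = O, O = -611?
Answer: 561001/9 ≈ 62333.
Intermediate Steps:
d = 611/3 (d = -⅓*(-611) = 611/3 ≈ 203.67)
(d + (5*13 + (-9 - 10)))² = (611/3 + (5*13 + (-9 - 10)))² = (611/3 + (65 - 19))² = (611/3 + 46)² = (749/3)² = 561001/9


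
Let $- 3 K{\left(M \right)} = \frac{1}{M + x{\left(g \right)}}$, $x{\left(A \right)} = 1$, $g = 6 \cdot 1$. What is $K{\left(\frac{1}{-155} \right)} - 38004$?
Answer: $- \frac{17558003}{462} \approx -38004.0$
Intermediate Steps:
$g = 6$
$K{\left(M \right)} = - \frac{1}{3 \left(1 + M\right)}$ ($K{\left(M \right)} = - \frac{1}{3 \left(M + 1\right)} = - \frac{1}{3 \left(1 + M\right)}$)
$K{\left(\frac{1}{-155} \right)} - 38004 = - \frac{1}{3 + \frac{3}{-155}} - 38004 = - \frac{1}{3 + 3 \left(- \frac{1}{155}\right)} - 38004 = - \frac{1}{3 - \frac{3}{155}} - 38004 = - \frac{1}{\frac{462}{155}} - 38004 = \left(-1\right) \frac{155}{462} - 38004 = - \frac{155}{462} - 38004 = - \frac{17558003}{462}$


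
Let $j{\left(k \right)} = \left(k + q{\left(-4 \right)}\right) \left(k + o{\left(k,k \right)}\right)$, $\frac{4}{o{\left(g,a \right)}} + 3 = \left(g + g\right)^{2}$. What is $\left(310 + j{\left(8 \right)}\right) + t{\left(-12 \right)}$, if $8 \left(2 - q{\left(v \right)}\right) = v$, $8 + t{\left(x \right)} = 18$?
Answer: $\frac{102254}{253} \approx 404.17$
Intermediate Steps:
$o{\left(g,a \right)} = \frac{4}{-3 + 4 g^{2}}$ ($o{\left(g,a \right)} = \frac{4}{-3 + \left(g + g\right)^{2}} = \frac{4}{-3 + \left(2 g\right)^{2}} = \frac{4}{-3 + 4 g^{2}}$)
$t{\left(x \right)} = 10$ ($t{\left(x \right)} = -8 + 18 = 10$)
$q{\left(v \right)} = 2 - \frac{v}{8}$
$j{\left(k \right)} = \left(\frac{5}{2} + k\right) \left(k + \frac{4}{-3 + 4 k^{2}}\right)$ ($j{\left(k \right)} = \left(k + \left(2 - - \frac{1}{2}\right)\right) \left(k + \frac{4}{-3 + 4 k^{2}}\right) = \left(k + \left(2 + \frac{1}{2}\right)\right) \left(k + \frac{4}{-3 + 4 k^{2}}\right) = \left(k + \frac{5}{2}\right) \left(k + \frac{4}{-3 + 4 k^{2}}\right) = \left(\frac{5}{2} + k\right) \left(k + \frac{4}{-3 + 4 k^{2}}\right)$)
$\left(310 + j{\left(8 \right)}\right) + t{\left(-12 \right)} = \left(310 + \frac{20 + 8 \cdot 8 + 8 \left(-3 + 4 \cdot 8^{2}\right) \left(5 + 2 \cdot 8\right)}{2 \left(-3 + 4 \cdot 8^{2}\right)}\right) + 10 = \left(310 + \frac{20 + 64 + 8 \left(-3 + 4 \cdot 64\right) \left(5 + 16\right)}{2 \left(-3 + 4 \cdot 64\right)}\right) + 10 = \left(310 + \frac{20 + 64 + 8 \left(-3 + 256\right) 21}{2 \left(-3 + 256\right)}\right) + 10 = \left(310 + \frac{20 + 64 + 8 \cdot 253 \cdot 21}{2 \cdot 253}\right) + 10 = \left(310 + \frac{1}{2} \cdot \frac{1}{253} \left(20 + 64 + 42504\right)\right) + 10 = \left(310 + \frac{1}{2} \cdot \frac{1}{253} \cdot 42588\right) + 10 = \left(310 + \frac{21294}{253}\right) + 10 = \frac{99724}{253} + 10 = \frac{102254}{253}$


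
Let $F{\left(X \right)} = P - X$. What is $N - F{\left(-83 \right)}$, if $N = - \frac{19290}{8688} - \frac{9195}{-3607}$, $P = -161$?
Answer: $\frac{409106863}{5222936} \approx 78.329$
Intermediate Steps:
$F{\left(X \right)} = -161 - X$
$N = \frac{1717855}{5222936}$ ($N = \left(-19290\right) \frac{1}{8688} - - \frac{9195}{3607} = - \frac{3215}{1448} + \frac{9195}{3607} = \frac{1717855}{5222936} \approx 0.32891$)
$N - F{\left(-83 \right)} = \frac{1717855}{5222936} - \left(-161 - -83\right) = \frac{1717855}{5222936} - \left(-161 + 83\right) = \frac{1717855}{5222936} - -78 = \frac{1717855}{5222936} + 78 = \frac{409106863}{5222936}$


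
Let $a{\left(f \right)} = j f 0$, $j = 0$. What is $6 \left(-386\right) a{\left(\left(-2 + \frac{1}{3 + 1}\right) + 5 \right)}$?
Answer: $0$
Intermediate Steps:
$a{\left(f \right)} = 0$ ($a{\left(f \right)} = 0 f 0 = 0 \cdot 0 = 0$)
$6 \left(-386\right) a{\left(\left(-2 + \frac{1}{3 + 1}\right) + 5 \right)} = 6 \left(-386\right) 0 = \left(-2316\right) 0 = 0$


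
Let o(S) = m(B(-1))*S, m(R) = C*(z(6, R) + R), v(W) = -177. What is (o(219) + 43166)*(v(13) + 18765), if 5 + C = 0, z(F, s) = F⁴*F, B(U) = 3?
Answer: -157530307332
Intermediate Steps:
z(F, s) = F⁵
C = -5 (C = -5 + 0 = -5)
m(R) = -38880 - 5*R (m(R) = -5*(6⁵ + R) = -5*(7776 + R) = -38880 - 5*R)
o(S) = -38895*S (o(S) = (-38880 - 5*3)*S = (-38880 - 15)*S = -38895*S)
(o(219) + 43166)*(v(13) + 18765) = (-38895*219 + 43166)*(-177 + 18765) = (-8518005 + 43166)*18588 = -8474839*18588 = -157530307332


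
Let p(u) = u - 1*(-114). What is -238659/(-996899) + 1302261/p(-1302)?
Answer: -432646387249/394772004 ≈ -1095.9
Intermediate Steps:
p(u) = 114 + u (p(u) = u + 114 = 114 + u)
-238659/(-996899) + 1302261/p(-1302) = -238659/(-996899) + 1302261/(114 - 1302) = -238659*(-1/996899) + 1302261/(-1188) = 238659/996899 + 1302261*(-1/1188) = 238659/996899 - 434087/396 = -432646387249/394772004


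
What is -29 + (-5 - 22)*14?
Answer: -407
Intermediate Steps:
-29 + (-5 - 22)*14 = -29 - 27*14 = -29 - 378 = -407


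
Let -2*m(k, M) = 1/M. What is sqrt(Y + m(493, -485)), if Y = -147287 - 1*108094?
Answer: I*sqrt(240287981930)/970 ≈ 505.35*I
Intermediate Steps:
m(k, M) = -1/(2*M)
Y = -255381 (Y = -147287 - 108094 = -255381)
sqrt(Y + m(493, -485)) = sqrt(-255381 - 1/2/(-485)) = sqrt(-255381 - 1/2*(-1/485)) = sqrt(-255381 + 1/970) = sqrt(-247719569/970) = I*sqrt(240287981930)/970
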